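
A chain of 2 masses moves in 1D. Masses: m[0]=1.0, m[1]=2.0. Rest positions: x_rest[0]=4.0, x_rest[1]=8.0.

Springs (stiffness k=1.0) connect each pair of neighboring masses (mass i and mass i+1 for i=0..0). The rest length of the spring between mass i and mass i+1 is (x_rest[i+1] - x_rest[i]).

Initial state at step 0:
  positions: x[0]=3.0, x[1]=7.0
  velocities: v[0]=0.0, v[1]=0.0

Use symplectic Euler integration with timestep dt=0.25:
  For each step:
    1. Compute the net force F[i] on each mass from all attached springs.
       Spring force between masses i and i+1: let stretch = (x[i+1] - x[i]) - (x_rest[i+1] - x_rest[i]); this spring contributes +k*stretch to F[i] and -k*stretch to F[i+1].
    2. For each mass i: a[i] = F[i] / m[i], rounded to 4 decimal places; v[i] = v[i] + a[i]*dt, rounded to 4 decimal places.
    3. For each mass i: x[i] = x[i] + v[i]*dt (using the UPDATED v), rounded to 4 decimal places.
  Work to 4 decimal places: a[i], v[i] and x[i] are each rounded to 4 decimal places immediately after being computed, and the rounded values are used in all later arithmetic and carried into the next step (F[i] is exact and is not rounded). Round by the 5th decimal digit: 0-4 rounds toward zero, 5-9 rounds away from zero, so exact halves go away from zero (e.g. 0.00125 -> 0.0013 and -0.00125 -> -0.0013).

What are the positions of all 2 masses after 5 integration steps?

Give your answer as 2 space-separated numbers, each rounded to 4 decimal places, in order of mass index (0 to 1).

Answer: 3.0000 7.0000

Derivation:
Step 0: x=[3.0000 7.0000] v=[0.0000 0.0000]
Step 1: x=[3.0000 7.0000] v=[0.0000 0.0000]
Step 2: x=[3.0000 7.0000] v=[0.0000 0.0000]
Step 3: x=[3.0000 7.0000] v=[0.0000 0.0000]
Step 4: x=[3.0000 7.0000] v=[0.0000 0.0000]
Step 5: x=[3.0000 7.0000] v=[0.0000 0.0000]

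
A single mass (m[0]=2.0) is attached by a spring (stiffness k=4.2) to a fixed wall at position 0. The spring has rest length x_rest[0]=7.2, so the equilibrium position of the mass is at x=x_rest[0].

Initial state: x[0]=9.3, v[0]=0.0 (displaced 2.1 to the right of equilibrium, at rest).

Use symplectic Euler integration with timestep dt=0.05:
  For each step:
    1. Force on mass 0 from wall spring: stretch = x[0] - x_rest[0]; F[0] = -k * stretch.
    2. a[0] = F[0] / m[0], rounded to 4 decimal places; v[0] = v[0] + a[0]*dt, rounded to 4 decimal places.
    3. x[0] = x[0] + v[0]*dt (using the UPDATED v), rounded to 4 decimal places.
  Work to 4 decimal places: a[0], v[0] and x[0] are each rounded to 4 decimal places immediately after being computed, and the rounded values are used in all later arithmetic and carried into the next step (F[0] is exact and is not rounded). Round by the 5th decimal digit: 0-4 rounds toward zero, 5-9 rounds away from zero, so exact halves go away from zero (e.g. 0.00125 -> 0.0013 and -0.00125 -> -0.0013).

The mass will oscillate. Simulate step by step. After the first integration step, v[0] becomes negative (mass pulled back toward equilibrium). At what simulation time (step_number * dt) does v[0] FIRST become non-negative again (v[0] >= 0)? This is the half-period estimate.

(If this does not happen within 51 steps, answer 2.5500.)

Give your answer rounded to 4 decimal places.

Step 0: x=[9.3000] v=[0.0000]
Step 1: x=[9.2890] v=[-0.2205]
Step 2: x=[9.2670] v=[-0.4398]
Step 3: x=[9.2342] v=[-0.6568]
Step 4: x=[9.1907] v=[-0.8704]
Step 5: x=[9.1367] v=[-1.0794]
Step 6: x=[9.0726] v=[-1.2828]
Step 7: x=[8.9986] v=[-1.4794]
Step 8: x=[8.9152] v=[-1.6683]
Step 9: x=[8.8228] v=[-1.8484]
Step 10: x=[8.7219] v=[-2.0188]
Step 11: x=[8.6130] v=[-2.1786]
Step 12: x=[8.4967] v=[-2.3270]
Step 13: x=[8.3735] v=[-2.4632]
Step 14: x=[8.2442] v=[-2.5864]
Step 15: x=[8.1094] v=[-2.6960]
Step 16: x=[7.9698] v=[-2.7915]
Step 17: x=[7.8262] v=[-2.8723]
Step 18: x=[7.6793] v=[-2.9381]
Step 19: x=[7.5299] v=[-2.9884]
Step 20: x=[7.3788] v=[-3.0230]
Step 21: x=[7.2267] v=[-3.0418]
Step 22: x=[7.0745] v=[-3.0446]
Step 23: x=[6.9229] v=[-3.0314]
Step 24: x=[6.7728] v=[-3.0023]
Step 25: x=[6.6249] v=[-2.9574]
Step 26: x=[6.4801] v=[-2.8970]
Step 27: x=[6.3390] v=[-2.8214]
Step 28: x=[6.2025] v=[-2.7310]
Step 29: x=[6.0712] v=[-2.6263]
Step 30: x=[5.9458] v=[-2.5078]
Step 31: x=[5.8270] v=[-2.3761]
Step 32: x=[5.7154] v=[-2.2319]
Step 33: x=[5.6116] v=[-2.0760]
Step 34: x=[5.5161] v=[-1.9092]
Step 35: x=[5.4295] v=[-1.7324]
Step 36: x=[5.3522] v=[-1.5465]
Step 37: x=[5.2846] v=[-1.3525]
Step 38: x=[5.2270] v=[-1.1514]
Step 39: x=[5.1798] v=[-0.9442]
Step 40: x=[5.1432] v=[-0.7321]
Step 41: x=[5.1174] v=[-0.5161]
Step 42: x=[5.1025] v=[-0.2974]
Step 43: x=[5.0986] v=[-0.0772]
Step 44: x=[5.1058] v=[0.1434]
First v>=0 after going negative at step 44, time=2.2000

Answer: 2.2000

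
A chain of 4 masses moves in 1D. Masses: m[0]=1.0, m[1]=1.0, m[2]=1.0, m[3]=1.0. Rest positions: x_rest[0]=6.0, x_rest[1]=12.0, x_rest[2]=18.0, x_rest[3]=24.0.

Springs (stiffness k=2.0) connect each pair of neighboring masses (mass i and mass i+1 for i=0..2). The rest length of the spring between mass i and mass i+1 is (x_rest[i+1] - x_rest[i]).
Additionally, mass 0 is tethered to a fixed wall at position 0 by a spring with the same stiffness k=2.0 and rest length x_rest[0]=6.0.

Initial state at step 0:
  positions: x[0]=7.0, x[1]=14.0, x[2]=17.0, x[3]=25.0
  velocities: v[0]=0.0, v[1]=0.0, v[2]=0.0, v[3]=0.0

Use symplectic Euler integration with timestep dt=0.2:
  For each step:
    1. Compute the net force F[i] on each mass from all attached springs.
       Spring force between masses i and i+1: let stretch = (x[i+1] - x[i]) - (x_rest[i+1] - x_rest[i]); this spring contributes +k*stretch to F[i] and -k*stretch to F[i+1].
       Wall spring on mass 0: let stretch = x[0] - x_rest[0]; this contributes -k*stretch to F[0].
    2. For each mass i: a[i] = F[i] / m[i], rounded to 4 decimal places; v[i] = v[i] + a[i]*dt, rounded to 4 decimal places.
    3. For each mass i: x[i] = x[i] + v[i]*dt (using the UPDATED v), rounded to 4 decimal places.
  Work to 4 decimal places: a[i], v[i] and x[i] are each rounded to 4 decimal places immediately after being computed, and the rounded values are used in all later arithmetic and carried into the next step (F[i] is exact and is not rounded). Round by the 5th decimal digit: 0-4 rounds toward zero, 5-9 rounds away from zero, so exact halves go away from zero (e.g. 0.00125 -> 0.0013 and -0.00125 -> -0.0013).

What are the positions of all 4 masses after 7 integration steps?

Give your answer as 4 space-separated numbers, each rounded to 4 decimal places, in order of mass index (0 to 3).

Answer: 5.5071 11.5716 19.8394 24.1478

Derivation:
Step 0: x=[7.0000 14.0000 17.0000 25.0000] v=[0.0000 0.0000 0.0000 0.0000]
Step 1: x=[7.0000 13.6800 17.4000 24.8400] v=[0.0000 -1.6000 2.0000 -0.8000]
Step 2: x=[6.9744 13.1232 18.0976 24.5648] v=[-0.1280 -2.7840 3.4880 -1.3760]
Step 3: x=[6.8828 12.4724 18.9146 24.2522] v=[-0.4582 -3.2538 4.0851 -1.5629]
Step 4: x=[6.6877 11.8898 19.6433 23.9926] v=[-0.9755 -2.9128 3.6433 -1.2979]
Step 5: x=[6.3738 11.5114 20.0996 23.8651] v=[-1.5697 -1.8922 2.2816 -0.6376]
Step 6: x=[5.9610 11.4090 20.1701 23.9163] v=[-2.0642 -0.5120 0.3525 0.2562]
Step 7: x=[5.5071 11.5716 19.8394 24.1478] v=[-2.2694 0.8132 -1.6535 1.1577]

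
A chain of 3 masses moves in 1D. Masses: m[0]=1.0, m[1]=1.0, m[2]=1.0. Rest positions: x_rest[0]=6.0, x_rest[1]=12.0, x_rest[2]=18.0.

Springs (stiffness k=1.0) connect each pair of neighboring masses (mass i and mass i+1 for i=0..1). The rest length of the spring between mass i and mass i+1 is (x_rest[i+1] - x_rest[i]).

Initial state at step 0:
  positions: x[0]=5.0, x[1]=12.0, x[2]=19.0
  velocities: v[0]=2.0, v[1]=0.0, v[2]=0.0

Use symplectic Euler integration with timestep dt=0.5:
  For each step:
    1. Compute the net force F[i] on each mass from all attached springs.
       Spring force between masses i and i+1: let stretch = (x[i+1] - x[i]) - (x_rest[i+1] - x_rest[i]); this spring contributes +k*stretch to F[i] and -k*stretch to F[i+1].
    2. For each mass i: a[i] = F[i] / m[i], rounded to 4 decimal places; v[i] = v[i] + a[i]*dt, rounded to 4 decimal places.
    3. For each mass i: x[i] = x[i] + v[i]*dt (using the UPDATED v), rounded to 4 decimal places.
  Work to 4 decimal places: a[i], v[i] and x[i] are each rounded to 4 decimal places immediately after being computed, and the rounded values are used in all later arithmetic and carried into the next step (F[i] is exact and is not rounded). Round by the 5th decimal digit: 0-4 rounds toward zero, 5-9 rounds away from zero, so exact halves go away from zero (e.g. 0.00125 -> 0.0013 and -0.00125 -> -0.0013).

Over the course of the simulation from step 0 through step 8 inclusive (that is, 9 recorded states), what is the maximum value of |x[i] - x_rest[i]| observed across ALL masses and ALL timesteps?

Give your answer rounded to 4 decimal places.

Answer: 3.2235

Derivation:
Step 0: x=[5.0000 12.0000 19.0000] v=[2.0000 0.0000 0.0000]
Step 1: x=[6.2500 12.0000 18.7500] v=[2.5000 0.0000 -0.5000]
Step 2: x=[7.4375 12.2500 18.3125] v=[2.3750 0.5000 -0.8750]
Step 3: x=[8.3282 12.8125 17.8594] v=[1.7813 1.1250 -0.9063]
Step 4: x=[8.8400 13.5157 17.6445] v=[1.0235 1.4063 -0.4298]
Step 5: x=[9.0207 14.0822 17.8974] v=[0.3614 1.1329 0.5058]
Step 6: x=[8.9668 14.3371 18.6965] v=[-0.1079 0.5098 1.5982]
Step 7: x=[8.7554 14.3393 19.9058] v=[-0.4228 0.0044 2.4185]
Step 8: x=[8.4400 14.3372 21.2235] v=[-0.6309 -0.0043 2.6353]
Max displacement = 3.2235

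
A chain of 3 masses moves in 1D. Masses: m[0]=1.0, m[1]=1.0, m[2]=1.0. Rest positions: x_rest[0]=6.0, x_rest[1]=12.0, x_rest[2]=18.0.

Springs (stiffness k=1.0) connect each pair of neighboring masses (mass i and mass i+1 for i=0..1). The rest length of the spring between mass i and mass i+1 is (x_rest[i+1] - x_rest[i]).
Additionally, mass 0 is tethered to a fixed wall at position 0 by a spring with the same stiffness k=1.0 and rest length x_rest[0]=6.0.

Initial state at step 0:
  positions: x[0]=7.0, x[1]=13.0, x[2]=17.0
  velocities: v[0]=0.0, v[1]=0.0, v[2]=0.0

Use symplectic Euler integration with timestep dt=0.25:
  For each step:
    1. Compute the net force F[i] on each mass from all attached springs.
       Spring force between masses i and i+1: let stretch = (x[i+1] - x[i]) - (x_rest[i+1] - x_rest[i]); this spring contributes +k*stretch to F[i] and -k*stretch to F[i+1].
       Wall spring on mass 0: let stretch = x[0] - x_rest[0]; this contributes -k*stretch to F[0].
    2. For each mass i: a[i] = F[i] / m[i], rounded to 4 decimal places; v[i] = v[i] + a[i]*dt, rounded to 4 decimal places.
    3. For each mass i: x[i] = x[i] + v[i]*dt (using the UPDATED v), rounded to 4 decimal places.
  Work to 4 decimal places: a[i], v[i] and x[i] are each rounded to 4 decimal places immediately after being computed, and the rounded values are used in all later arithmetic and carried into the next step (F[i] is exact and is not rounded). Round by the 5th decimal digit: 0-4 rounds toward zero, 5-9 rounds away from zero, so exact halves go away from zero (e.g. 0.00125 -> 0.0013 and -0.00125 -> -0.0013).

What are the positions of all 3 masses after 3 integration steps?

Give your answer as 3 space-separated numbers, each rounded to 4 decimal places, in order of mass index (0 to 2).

Step 0: x=[7.0000 13.0000 17.0000] v=[0.0000 0.0000 0.0000]
Step 1: x=[6.9375 12.8750 17.1250] v=[-0.2500 -0.5000 0.5000]
Step 2: x=[6.8125 12.6445 17.3594] v=[-0.5000 -0.9219 0.9375]
Step 3: x=[6.6262 12.3442 17.6741] v=[-0.7451 -1.2012 1.2588]

Answer: 6.6262 12.3442 17.6741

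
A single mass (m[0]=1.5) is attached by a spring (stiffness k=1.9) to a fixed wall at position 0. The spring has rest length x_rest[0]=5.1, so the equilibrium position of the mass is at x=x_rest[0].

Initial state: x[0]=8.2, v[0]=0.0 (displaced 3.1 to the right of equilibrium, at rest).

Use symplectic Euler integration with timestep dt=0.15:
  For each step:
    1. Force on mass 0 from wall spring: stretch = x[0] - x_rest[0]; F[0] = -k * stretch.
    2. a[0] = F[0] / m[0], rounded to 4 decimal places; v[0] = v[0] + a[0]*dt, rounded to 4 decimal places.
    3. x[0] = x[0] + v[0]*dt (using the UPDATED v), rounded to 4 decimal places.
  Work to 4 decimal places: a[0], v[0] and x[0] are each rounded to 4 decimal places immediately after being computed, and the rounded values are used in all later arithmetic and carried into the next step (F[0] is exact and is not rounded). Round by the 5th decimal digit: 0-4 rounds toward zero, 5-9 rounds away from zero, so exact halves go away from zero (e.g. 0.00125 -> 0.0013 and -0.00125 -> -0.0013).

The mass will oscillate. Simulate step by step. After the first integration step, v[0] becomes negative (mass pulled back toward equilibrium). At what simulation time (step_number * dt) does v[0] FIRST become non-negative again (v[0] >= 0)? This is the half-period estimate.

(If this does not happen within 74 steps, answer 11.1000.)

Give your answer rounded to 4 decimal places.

Answer: 2.8500

Derivation:
Step 0: x=[8.2000] v=[0.0000]
Step 1: x=[8.1117] v=[-0.5890]
Step 2: x=[7.9375] v=[-1.1612]
Step 3: x=[7.6825] v=[-1.7003]
Step 4: x=[7.3539] v=[-2.1910]
Step 5: x=[6.9610] v=[-2.6192]
Step 6: x=[6.5151] v=[-2.9728]
Step 7: x=[6.0288] v=[-3.2417]
Step 8: x=[5.5161] v=[-3.4182]
Step 9: x=[4.9915] v=[-3.4973]
Step 10: x=[4.4700] v=[-3.4767]
Step 11: x=[3.9665] v=[-3.3570]
Step 12: x=[3.4953] v=[-3.1416]
Step 13: x=[3.0698] v=[-2.8367]
Step 14: x=[2.7022] v=[-2.4510]
Step 15: x=[2.4029] v=[-1.9954]
Step 16: x=[2.1805] v=[-1.4830]
Step 17: x=[2.0413] v=[-0.9283]
Step 18: x=[1.9892] v=[-0.3471]
Step 19: x=[2.0258] v=[0.2439]
First v>=0 after going negative at step 19, time=2.8500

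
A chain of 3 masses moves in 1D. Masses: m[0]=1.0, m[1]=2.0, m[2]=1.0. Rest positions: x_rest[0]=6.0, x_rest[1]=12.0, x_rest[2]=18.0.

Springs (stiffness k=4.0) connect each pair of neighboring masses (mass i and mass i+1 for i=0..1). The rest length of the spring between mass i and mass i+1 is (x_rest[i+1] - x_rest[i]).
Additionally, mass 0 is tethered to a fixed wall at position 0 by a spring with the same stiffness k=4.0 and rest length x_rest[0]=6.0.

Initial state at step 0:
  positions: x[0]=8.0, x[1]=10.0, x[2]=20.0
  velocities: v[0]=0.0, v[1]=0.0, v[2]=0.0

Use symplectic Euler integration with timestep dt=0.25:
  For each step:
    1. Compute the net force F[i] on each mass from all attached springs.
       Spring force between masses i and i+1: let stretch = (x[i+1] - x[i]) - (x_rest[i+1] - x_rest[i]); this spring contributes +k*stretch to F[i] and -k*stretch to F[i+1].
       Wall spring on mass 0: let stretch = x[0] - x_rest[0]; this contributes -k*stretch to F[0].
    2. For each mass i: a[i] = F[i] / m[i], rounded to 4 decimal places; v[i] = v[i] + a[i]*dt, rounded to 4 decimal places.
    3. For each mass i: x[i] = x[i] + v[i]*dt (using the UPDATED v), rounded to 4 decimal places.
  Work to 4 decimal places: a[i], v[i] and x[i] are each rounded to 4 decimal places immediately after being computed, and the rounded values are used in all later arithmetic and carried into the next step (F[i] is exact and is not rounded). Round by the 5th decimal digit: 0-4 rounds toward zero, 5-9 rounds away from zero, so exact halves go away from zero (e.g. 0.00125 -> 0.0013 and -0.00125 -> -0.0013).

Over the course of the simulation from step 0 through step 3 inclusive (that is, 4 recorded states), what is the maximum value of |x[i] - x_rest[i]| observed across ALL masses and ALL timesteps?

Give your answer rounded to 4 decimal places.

Answer: 2.6406

Derivation:
Step 0: x=[8.0000 10.0000 20.0000] v=[0.0000 0.0000 0.0000]
Step 1: x=[6.5000 11.0000 19.0000] v=[-6.0000 4.0000 -4.0000]
Step 2: x=[4.5000 12.4375 17.5000] v=[-8.0000 5.7500 -6.0000]
Step 3: x=[3.3594 13.5156 16.2344] v=[-4.5625 4.3125 -5.0625]
Max displacement = 2.6406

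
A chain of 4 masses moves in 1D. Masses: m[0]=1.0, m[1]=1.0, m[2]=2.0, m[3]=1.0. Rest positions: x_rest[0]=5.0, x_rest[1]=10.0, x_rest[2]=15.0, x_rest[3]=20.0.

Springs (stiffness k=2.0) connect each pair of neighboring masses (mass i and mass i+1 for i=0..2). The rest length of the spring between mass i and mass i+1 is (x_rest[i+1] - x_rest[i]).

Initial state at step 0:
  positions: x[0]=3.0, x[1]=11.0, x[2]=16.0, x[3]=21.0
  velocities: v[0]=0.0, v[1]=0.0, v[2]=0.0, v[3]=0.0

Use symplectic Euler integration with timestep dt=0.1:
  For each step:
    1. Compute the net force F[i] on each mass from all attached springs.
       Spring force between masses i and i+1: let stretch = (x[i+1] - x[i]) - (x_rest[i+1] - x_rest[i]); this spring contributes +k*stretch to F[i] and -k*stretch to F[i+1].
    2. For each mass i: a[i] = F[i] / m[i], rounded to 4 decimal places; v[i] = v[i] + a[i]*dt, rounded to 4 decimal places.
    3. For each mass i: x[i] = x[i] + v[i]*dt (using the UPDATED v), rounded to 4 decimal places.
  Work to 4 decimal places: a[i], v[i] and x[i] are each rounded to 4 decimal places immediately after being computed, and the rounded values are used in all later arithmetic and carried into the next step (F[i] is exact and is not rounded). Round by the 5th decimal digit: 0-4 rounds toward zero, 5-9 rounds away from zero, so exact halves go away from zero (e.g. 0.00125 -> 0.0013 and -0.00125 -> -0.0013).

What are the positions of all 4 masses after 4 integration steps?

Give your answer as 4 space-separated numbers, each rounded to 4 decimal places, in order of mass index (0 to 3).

Step 0: x=[3.0000 11.0000 16.0000 21.0000] v=[0.0000 0.0000 0.0000 0.0000]
Step 1: x=[3.0600 10.9400 16.0000 21.0000] v=[0.6000 -0.6000 0.0000 0.0000]
Step 2: x=[3.1776 10.8236 15.9994 21.0000] v=[1.1760 -1.1640 -0.0060 0.0000]
Step 3: x=[3.3481 10.6578 15.9971 21.0000] v=[1.7052 -1.6580 -0.0235 -0.0001]
Step 4: x=[3.5648 10.4526 15.9914 20.9999] v=[2.1671 -2.0521 -0.0571 -0.0007]

Answer: 3.5648 10.4526 15.9914 20.9999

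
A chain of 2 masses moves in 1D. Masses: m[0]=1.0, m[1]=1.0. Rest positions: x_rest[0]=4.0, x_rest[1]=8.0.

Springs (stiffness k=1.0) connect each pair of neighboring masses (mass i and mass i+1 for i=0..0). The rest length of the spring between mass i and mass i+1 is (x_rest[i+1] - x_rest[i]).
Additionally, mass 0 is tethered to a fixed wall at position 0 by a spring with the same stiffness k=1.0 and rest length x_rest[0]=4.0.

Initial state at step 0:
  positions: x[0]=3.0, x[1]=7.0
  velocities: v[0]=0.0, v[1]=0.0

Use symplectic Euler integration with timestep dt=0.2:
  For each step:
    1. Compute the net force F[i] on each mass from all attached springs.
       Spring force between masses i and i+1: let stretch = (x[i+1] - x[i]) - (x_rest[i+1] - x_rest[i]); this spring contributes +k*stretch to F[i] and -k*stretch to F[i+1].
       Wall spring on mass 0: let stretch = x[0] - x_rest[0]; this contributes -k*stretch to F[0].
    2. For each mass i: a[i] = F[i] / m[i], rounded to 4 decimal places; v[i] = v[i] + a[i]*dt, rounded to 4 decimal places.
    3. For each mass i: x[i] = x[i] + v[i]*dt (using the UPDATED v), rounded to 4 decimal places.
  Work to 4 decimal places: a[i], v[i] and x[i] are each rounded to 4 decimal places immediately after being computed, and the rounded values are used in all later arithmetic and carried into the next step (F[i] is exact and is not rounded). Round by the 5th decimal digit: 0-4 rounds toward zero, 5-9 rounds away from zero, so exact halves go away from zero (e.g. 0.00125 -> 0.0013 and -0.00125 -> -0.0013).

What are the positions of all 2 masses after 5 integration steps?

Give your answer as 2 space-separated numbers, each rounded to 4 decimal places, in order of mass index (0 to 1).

Step 0: x=[3.0000 7.0000] v=[0.0000 0.0000]
Step 1: x=[3.0400 7.0000] v=[0.2000 0.0000]
Step 2: x=[3.1168 7.0016] v=[0.3840 0.0080]
Step 3: x=[3.2243 7.0078] v=[0.5376 0.0310]
Step 4: x=[3.3542 7.0227] v=[0.6494 0.0743]
Step 5: x=[3.4967 7.0508] v=[0.7123 0.1406]

Answer: 3.4967 7.0508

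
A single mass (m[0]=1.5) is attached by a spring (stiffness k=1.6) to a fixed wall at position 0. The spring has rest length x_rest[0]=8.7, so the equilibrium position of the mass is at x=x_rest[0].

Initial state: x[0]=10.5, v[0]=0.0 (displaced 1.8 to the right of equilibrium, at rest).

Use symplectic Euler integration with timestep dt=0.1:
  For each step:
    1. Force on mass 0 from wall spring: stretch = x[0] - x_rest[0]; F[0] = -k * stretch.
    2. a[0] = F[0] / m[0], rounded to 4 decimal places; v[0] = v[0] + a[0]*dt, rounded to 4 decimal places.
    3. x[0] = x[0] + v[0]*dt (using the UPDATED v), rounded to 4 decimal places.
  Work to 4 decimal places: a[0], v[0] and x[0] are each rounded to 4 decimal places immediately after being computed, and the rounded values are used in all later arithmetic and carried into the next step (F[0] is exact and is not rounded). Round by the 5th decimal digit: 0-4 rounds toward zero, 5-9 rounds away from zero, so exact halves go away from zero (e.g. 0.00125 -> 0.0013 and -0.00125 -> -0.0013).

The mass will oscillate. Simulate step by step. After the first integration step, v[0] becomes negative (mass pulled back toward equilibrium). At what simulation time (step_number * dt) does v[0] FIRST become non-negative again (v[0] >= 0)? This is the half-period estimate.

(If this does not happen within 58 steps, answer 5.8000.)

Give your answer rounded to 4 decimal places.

Step 0: x=[10.5000] v=[0.0000]
Step 1: x=[10.4808] v=[-0.1920]
Step 2: x=[10.4426] v=[-0.3820]
Step 3: x=[10.3858] v=[-0.5679]
Step 4: x=[10.3110] v=[-0.7477]
Step 5: x=[10.2191] v=[-0.9195]
Step 6: x=[10.1110] v=[-1.0815]
Step 7: x=[9.9878] v=[-1.2320]
Step 8: x=[9.8509] v=[-1.3694]
Step 9: x=[9.7017] v=[-1.4922]
Step 10: x=[9.5418] v=[-1.5991]
Step 11: x=[9.3729] v=[-1.6889]
Step 12: x=[9.1968] v=[-1.7607]
Step 13: x=[9.0154] v=[-1.8137]
Step 14: x=[8.8307] v=[-1.8473]
Step 15: x=[8.6446] v=[-1.8612]
Step 16: x=[8.4591] v=[-1.8553]
Step 17: x=[8.2761] v=[-1.8296]
Step 18: x=[8.0977] v=[-1.7844]
Step 19: x=[7.9257] v=[-1.7202]
Step 20: x=[7.7619] v=[-1.6376]
Step 21: x=[7.6082] v=[-1.5375]
Step 22: x=[7.4661] v=[-1.4210]
Step 23: x=[7.3372] v=[-1.2894]
Step 24: x=[7.2228] v=[-1.1440]
Step 25: x=[7.1242] v=[-0.9864]
Step 26: x=[7.0424] v=[-0.8183]
Step 27: x=[6.9783] v=[-0.6415]
Step 28: x=[6.9325] v=[-0.4579]
Step 29: x=[6.9056] v=[-0.2694]
Step 30: x=[6.8978] v=[-0.0780]
Step 31: x=[6.9092] v=[0.1142]
First v>=0 after going negative at step 31, time=3.1000

Answer: 3.1000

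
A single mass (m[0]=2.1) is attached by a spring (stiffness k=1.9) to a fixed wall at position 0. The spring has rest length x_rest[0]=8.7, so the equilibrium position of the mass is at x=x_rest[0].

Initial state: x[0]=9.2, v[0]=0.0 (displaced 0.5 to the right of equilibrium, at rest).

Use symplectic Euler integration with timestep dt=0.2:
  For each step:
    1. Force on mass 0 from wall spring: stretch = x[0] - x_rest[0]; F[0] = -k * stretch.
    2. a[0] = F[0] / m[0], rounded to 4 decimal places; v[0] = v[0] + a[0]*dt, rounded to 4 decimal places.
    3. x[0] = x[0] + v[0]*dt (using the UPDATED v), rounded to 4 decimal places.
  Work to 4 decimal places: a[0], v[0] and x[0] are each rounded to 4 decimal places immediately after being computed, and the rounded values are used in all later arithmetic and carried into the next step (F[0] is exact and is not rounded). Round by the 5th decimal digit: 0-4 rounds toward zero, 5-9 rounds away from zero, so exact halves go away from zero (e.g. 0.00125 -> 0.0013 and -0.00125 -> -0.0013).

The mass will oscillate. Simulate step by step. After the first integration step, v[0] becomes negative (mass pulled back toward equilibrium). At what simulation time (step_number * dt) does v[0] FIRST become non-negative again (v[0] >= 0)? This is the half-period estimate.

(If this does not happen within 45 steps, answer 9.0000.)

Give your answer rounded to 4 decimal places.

Answer: 3.4000

Derivation:
Step 0: x=[9.2000] v=[0.0000]
Step 1: x=[9.1819] v=[-0.0905]
Step 2: x=[9.1464] v=[-0.1777]
Step 3: x=[9.0947] v=[-0.2585]
Step 4: x=[9.0287] v=[-0.3299]
Step 5: x=[8.9508] v=[-0.3894]
Step 6: x=[8.8638] v=[-0.4348]
Step 7: x=[8.7709] v=[-0.4644]
Step 8: x=[8.6755] v=[-0.4772]
Step 9: x=[8.5809] v=[-0.4728]
Step 10: x=[8.4907] v=[-0.4512]
Step 11: x=[8.4080] v=[-0.4133]
Step 12: x=[8.3359] v=[-0.3605]
Step 13: x=[8.2770] v=[-0.2946]
Step 14: x=[8.2334] v=[-0.2181]
Step 15: x=[8.2067] v=[-0.1337]
Step 16: x=[8.1978] v=[-0.0444]
Step 17: x=[8.2071] v=[0.0465]
First v>=0 after going negative at step 17, time=3.4000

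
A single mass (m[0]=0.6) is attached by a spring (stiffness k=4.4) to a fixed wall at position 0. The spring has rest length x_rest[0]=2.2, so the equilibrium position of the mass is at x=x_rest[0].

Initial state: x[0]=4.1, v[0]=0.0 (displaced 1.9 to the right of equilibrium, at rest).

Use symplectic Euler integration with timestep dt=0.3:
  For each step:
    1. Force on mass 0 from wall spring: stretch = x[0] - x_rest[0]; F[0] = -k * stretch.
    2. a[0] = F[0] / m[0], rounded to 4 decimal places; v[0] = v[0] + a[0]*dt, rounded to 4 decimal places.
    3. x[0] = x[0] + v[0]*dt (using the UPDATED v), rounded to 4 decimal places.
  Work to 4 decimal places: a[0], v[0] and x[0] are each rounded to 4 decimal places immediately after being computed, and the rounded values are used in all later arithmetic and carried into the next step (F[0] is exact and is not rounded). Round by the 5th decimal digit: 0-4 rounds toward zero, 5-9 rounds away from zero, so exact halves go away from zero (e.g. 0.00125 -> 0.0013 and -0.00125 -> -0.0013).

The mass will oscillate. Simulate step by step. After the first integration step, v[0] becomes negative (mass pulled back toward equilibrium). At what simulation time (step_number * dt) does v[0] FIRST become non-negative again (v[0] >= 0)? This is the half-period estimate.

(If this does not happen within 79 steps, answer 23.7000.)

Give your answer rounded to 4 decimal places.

Answer: 1.2000

Derivation:
Step 0: x=[4.1000] v=[0.0000]
Step 1: x=[2.8460] v=[-4.1800]
Step 2: x=[1.1656] v=[-5.6012]
Step 3: x=[0.1680] v=[-3.3255]
Step 4: x=[0.5115] v=[1.1449]
First v>=0 after going negative at step 4, time=1.2000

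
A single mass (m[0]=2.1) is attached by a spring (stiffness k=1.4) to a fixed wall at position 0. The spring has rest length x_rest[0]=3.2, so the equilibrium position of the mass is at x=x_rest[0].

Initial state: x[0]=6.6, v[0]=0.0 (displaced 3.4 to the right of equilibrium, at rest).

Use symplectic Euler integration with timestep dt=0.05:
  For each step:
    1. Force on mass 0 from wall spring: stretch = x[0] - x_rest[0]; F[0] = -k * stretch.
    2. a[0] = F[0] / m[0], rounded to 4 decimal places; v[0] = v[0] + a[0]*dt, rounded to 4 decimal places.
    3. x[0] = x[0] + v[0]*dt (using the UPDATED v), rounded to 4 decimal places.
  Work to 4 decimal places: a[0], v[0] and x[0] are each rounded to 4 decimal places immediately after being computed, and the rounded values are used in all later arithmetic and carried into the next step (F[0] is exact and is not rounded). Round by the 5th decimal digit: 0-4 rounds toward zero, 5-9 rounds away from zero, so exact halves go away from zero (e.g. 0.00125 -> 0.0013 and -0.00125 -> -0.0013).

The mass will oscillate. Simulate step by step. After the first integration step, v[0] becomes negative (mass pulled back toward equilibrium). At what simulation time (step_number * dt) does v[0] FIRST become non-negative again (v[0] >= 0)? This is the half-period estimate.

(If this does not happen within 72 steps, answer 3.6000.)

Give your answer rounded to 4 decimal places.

Step 0: x=[6.6000] v=[0.0000]
Step 1: x=[6.5943] v=[-0.1133]
Step 2: x=[6.5830] v=[-0.2264]
Step 3: x=[6.5660] v=[-0.3392]
Step 4: x=[6.5434] v=[-0.4514]
Step 5: x=[6.5153] v=[-0.5628]
Step 6: x=[6.4816] v=[-0.6733]
Step 7: x=[6.4425] v=[-0.7827]
Step 8: x=[6.3980] v=[-0.8908]
Step 9: x=[6.3481] v=[-0.9974]
Step 10: x=[6.2930] v=[-1.1023]
Step 11: x=[6.2327] v=[-1.2054]
Step 12: x=[6.1674] v=[-1.3065]
Step 13: x=[6.0971] v=[-1.4054]
Step 14: x=[6.0220] v=[-1.5020]
Step 15: x=[5.9422] v=[-1.5961]
Step 16: x=[5.8578] v=[-1.6875]
Step 17: x=[5.7690] v=[-1.7761]
Step 18: x=[5.6759] v=[-1.8617]
Step 19: x=[5.5787] v=[-1.9442]
Step 20: x=[5.4775] v=[-2.0235]
Step 21: x=[5.3725] v=[-2.0994]
Step 22: x=[5.2639] v=[-2.1718]
Step 23: x=[5.1519] v=[-2.2406]
Step 24: x=[5.0366] v=[-2.3057]
Step 25: x=[4.9183] v=[-2.3669]
Step 26: x=[4.7971] v=[-2.4242]
Step 27: x=[4.6732] v=[-2.4774]
Step 28: x=[4.5469] v=[-2.5265]
Step 29: x=[4.4183] v=[-2.5714]
Step 30: x=[4.2877] v=[-2.6120]
Step 31: x=[4.1553] v=[-2.6483]
Step 32: x=[4.0213] v=[-2.6801]
Step 33: x=[3.8859] v=[-2.7075]
Step 34: x=[3.7494] v=[-2.7304]
Step 35: x=[3.6120] v=[-2.7487]
Step 36: x=[3.4739] v=[-2.7624]
Step 37: x=[3.3353] v=[-2.7715]
Step 38: x=[3.1965] v=[-2.7760]
Step 39: x=[3.0577] v=[-2.7759]
Step 40: x=[2.9191] v=[-2.7712]
Step 41: x=[2.7810] v=[-2.7618]
Step 42: x=[2.6436] v=[-2.7478]
Step 43: x=[2.5071] v=[-2.7293]
Step 44: x=[2.3718] v=[-2.7062]
Step 45: x=[2.2379] v=[-2.6786]
Step 46: x=[2.1056] v=[-2.6465]
Step 47: x=[1.9751] v=[-2.6100]
Step 48: x=[1.8466] v=[-2.5692]
Step 49: x=[1.7204] v=[-2.5241]
Step 50: x=[1.5967] v=[-2.4748]
Step 51: x=[1.4756] v=[-2.4214]
Step 52: x=[1.3574] v=[-2.3639]
Step 53: x=[1.2423] v=[-2.3025]
Step 54: x=[1.1304] v=[-2.2372]
Step 55: x=[1.0220] v=[-2.1682]
Step 56: x=[0.9172] v=[-2.0956]
Step 57: x=[0.8162] v=[-2.0195]
Step 58: x=[0.7192] v=[-1.9400]
Step 59: x=[0.6263] v=[-1.8573]
Step 60: x=[0.5377] v=[-1.7715]
Step 61: x=[0.4536] v=[-1.6828]
Step 62: x=[0.3740] v=[-1.5913]
Step 63: x=[0.2991] v=[-1.4971]
Step 64: x=[0.2291] v=[-1.4004]
Step 65: x=[0.1640] v=[-1.3014]
Step 66: x=[0.1040] v=[-1.2002]
Step 67: x=[0.0492] v=[-1.0970]
Step 68: x=[-0.0004] v=[-0.9920]
Step 69: x=[-0.0447] v=[-0.8853]
Step 70: x=[-0.0836] v=[-0.7771]
Step 71: x=[-0.1170] v=[-0.6676]
Step 72: x=[-0.1449] v=[-0.5570]
v[0] did not become non-negative within 72 steps; using fallback time=3.6000

Answer: 3.6000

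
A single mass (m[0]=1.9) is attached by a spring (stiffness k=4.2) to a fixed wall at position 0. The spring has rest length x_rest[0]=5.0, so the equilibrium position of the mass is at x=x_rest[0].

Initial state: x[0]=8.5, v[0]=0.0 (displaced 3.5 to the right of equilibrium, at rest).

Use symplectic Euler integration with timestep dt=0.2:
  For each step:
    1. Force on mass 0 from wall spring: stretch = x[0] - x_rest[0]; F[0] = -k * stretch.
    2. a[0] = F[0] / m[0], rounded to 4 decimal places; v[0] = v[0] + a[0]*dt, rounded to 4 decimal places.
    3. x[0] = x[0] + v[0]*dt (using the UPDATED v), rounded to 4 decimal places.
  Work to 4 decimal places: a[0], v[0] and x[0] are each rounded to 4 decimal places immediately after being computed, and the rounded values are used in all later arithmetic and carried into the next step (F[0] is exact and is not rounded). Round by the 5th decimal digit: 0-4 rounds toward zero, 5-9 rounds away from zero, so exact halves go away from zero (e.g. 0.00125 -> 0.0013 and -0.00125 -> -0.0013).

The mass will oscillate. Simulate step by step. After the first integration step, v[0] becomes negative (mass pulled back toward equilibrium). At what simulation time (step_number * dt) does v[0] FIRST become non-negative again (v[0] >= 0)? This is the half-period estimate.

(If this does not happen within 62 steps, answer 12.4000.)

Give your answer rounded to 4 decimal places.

Answer: 2.2000

Derivation:
Step 0: x=[8.5000] v=[0.0000]
Step 1: x=[8.1905] v=[-1.5474]
Step 2: x=[7.5989] v=[-2.9579]
Step 3: x=[6.7775] v=[-4.1069]
Step 4: x=[5.7990] v=[-4.8927]
Step 5: x=[4.7498] v=[-5.2459]
Step 6: x=[3.7227] v=[-5.1353]
Step 7: x=[2.8086] v=[-4.5706]
Step 8: x=[2.0882] v=[-3.6018]
Step 9: x=[1.6253] v=[-2.3145]
Step 10: x=[1.4608] v=[-0.8225]
Step 11: x=[1.6092] v=[0.7422]
First v>=0 after going negative at step 11, time=2.2000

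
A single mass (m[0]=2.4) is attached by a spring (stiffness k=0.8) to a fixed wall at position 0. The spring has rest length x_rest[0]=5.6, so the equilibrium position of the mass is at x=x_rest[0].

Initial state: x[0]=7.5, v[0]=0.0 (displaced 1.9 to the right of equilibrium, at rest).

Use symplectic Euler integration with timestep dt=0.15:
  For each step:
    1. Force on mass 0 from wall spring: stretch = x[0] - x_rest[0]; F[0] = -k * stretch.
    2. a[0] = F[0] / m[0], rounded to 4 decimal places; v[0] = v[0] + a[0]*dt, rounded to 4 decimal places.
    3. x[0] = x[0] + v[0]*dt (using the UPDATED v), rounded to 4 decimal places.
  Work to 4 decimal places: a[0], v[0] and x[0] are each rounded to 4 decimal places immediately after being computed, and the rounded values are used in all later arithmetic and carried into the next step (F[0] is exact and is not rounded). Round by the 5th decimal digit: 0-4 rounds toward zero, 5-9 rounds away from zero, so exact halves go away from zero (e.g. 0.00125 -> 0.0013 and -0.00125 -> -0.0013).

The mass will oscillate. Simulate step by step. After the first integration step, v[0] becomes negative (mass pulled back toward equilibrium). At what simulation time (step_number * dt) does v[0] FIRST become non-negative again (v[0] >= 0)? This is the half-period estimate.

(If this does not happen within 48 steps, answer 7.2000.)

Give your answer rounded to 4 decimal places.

Step 0: x=[7.5000] v=[0.0000]
Step 1: x=[7.4858] v=[-0.0950]
Step 2: x=[7.4574] v=[-0.1893]
Step 3: x=[7.4151] v=[-0.2822]
Step 4: x=[7.3592] v=[-0.3730]
Step 5: x=[7.2901] v=[-0.4610]
Step 6: x=[7.2083] v=[-0.5455]
Step 7: x=[7.1144] v=[-0.6259]
Step 8: x=[7.0092] v=[-0.7016]
Step 9: x=[6.8934] v=[-0.7721]
Step 10: x=[6.7679] v=[-0.8368]
Step 11: x=[6.6336] v=[-0.8952]
Step 12: x=[6.4916] v=[-0.9469]
Step 13: x=[6.3429] v=[-0.9915]
Step 14: x=[6.1886] v=[-1.0286]
Step 15: x=[6.0299] v=[-1.0580]
Step 16: x=[5.8680] v=[-1.0795]
Step 17: x=[5.7041] v=[-1.0929]
Step 18: x=[5.5394] v=[-1.0981]
Step 19: x=[5.3751] v=[-1.0951]
Step 20: x=[5.2125] v=[-1.0839]
Step 21: x=[5.0528] v=[-1.0645]
Step 22: x=[4.8972] v=[-1.0371]
Step 23: x=[4.7469] v=[-1.0020]
Step 24: x=[4.6030] v=[-0.9593]
Step 25: x=[4.4666] v=[-0.9095]
Step 26: x=[4.3387] v=[-0.8528]
Step 27: x=[4.2202] v=[-0.7897]
Step 28: x=[4.1121] v=[-0.7207]
Step 29: x=[4.0152] v=[-0.6463]
Step 30: x=[3.9301] v=[-0.5671]
Step 31: x=[3.8576] v=[-0.4836]
Step 32: x=[3.7981] v=[-0.3965]
Step 33: x=[3.7521] v=[-0.3064]
Step 34: x=[3.7200] v=[-0.2140]
Step 35: x=[3.7020] v=[-0.1200]
Step 36: x=[3.6982] v=[-0.0251]
Step 37: x=[3.7087] v=[0.0700]
First v>=0 after going negative at step 37, time=5.5500

Answer: 5.5500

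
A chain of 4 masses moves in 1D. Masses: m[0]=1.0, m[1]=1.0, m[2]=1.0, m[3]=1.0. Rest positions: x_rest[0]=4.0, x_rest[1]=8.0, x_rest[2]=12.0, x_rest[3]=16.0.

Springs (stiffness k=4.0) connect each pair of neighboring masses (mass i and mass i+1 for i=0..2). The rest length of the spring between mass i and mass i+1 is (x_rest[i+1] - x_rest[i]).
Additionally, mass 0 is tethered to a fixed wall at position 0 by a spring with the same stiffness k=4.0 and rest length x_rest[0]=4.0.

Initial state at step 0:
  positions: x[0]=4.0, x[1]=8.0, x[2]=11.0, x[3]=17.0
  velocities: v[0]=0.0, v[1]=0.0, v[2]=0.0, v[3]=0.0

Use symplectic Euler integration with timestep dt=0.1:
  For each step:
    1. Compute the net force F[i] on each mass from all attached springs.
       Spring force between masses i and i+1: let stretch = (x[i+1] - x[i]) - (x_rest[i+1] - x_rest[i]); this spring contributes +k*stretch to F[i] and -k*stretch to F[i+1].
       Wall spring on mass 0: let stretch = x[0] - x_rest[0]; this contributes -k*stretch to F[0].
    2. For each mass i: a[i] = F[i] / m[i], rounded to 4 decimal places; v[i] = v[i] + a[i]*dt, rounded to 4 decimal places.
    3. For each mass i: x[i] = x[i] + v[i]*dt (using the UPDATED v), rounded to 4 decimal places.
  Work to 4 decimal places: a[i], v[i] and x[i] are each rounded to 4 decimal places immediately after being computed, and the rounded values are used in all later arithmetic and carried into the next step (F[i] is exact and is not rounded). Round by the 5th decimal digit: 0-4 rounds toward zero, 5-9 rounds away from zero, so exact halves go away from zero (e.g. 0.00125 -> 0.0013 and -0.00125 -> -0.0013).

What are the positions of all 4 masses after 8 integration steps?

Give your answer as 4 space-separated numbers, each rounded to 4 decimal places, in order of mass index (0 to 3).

Step 0: x=[4.0000 8.0000 11.0000 17.0000] v=[0.0000 0.0000 0.0000 0.0000]
Step 1: x=[4.0000 7.9600 11.1200 16.9200] v=[0.0000 -0.4000 1.2000 -0.8000]
Step 2: x=[3.9984 7.8880 11.3456 16.7680] v=[-0.0160 -0.7200 2.2560 -1.5200]
Step 3: x=[3.9925 7.7987 11.6498 16.5591] v=[-0.0595 -0.8928 3.0419 -2.0890]
Step 4: x=[3.9791 7.7112 11.9963 16.3138] v=[-0.1340 -0.8748 3.4652 -2.4527]
Step 5: x=[3.9558 7.6458 12.3441 16.0558] v=[-0.2328 -0.6536 3.4782 -2.5797]
Step 6: x=[3.9219 7.6208 12.6525 15.8094] v=[-0.3391 -0.2503 3.0836 -2.4644]
Step 7: x=[3.8791 7.6491 12.8859 15.5967] v=[-0.4283 0.2828 2.3337 -2.1272]
Step 8: x=[3.8319 7.7361 13.0182 15.4356] v=[-0.4719 0.8695 1.3233 -1.6115]

Answer: 3.8319 7.7361 13.0182 15.4356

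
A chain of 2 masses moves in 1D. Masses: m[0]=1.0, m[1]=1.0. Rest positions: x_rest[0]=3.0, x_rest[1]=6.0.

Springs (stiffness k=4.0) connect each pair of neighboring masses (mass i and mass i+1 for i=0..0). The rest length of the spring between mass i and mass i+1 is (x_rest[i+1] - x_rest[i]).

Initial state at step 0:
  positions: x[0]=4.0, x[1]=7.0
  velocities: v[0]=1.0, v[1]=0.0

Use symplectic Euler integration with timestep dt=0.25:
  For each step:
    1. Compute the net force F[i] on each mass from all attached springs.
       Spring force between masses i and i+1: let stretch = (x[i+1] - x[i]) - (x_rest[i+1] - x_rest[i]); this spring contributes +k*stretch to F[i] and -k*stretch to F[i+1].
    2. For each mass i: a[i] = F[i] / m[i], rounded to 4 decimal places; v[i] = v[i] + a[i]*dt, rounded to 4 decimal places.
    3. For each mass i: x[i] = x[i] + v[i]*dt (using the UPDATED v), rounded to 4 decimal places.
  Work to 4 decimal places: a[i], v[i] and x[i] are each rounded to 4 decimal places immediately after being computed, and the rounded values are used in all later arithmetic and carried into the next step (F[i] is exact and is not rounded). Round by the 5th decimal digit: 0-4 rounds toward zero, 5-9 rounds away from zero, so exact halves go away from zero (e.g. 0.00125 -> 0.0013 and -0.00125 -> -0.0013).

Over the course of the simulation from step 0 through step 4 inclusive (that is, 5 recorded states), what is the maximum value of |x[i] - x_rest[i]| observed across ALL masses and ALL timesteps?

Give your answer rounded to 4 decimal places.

Step 0: x=[4.0000 7.0000] v=[1.0000 0.0000]
Step 1: x=[4.2500 7.0000] v=[1.0000 0.0000]
Step 2: x=[4.4375 7.0625] v=[0.7500 0.2500]
Step 3: x=[4.5313 7.2188] v=[0.3750 0.6250]
Step 4: x=[4.5469 7.4532] v=[0.0625 0.9375]
Max displacement = 1.5469

Answer: 1.5469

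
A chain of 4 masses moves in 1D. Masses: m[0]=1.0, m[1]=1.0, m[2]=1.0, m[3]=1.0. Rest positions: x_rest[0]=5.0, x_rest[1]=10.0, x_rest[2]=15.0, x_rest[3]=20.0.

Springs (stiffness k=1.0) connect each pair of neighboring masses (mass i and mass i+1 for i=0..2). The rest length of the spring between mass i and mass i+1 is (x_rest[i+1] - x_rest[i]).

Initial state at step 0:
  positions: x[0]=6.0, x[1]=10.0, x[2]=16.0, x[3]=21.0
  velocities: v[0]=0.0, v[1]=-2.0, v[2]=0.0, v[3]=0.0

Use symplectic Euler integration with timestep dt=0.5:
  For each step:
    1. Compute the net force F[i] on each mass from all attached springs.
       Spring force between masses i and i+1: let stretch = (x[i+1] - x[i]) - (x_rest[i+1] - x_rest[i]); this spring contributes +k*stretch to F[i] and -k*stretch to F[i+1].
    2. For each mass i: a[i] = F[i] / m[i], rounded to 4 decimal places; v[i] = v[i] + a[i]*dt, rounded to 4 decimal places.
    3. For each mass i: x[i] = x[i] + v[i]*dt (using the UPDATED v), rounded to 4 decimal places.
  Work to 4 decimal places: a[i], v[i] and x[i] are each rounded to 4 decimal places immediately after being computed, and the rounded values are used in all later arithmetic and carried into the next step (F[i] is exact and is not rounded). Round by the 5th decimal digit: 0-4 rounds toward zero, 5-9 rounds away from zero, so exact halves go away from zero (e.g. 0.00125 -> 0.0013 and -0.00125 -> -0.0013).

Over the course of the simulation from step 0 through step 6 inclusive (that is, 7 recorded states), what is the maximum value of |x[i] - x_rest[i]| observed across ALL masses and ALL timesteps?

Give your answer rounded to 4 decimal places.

Step 0: x=[6.0000 10.0000 16.0000 21.0000] v=[0.0000 -2.0000 0.0000 0.0000]
Step 1: x=[5.7500 9.5000 15.7500 21.0000] v=[-0.5000 -1.0000 -0.5000 0.0000]
Step 2: x=[5.1875 9.6250 15.2500 20.9375] v=[-1.1250 0.2500 -1.0000 -0.1250]
Step 3: x=[4.4844 10.0469 14.7656 20.7031] v=[-1.4063 0.8438 -0.9688 -0.4688]
Step 4: x=[3.9219 10.2579 14.5859 20.2343] v=[-1.1251 0.4219 -0.3594 -0.9376]
Step 5: x=[3.6934 9.9669 14.7363 19.6034] v=[-0.4571 -0.5821 0.3008 -1.2618]
Step 6: x=[3.7833 9.2998 14.9112 19.0057] v=[0.1797 -1.3342 0.3497 -1.1954]
Max displacement = 1.3066

Answer: 1.3066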